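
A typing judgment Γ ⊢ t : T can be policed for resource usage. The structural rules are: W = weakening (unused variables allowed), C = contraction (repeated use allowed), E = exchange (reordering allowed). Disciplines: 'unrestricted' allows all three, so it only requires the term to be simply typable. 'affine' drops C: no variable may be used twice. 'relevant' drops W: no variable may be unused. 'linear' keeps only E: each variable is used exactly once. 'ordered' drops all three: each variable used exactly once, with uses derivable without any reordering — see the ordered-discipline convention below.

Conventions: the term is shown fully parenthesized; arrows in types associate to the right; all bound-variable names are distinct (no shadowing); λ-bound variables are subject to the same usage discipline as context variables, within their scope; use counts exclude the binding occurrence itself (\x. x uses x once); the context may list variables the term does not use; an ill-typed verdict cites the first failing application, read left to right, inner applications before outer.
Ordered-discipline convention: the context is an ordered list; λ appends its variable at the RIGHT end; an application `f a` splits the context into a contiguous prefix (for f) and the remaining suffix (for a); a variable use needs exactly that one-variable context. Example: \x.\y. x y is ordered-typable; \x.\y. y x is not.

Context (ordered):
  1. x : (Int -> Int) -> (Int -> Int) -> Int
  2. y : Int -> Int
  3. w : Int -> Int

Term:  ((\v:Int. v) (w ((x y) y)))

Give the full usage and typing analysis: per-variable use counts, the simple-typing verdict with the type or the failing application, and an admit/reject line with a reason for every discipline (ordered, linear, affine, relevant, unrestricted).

usage: x: 1×, y: 2×, w: 1×, v (bound): 1×
use order (left to right): v, w, x, y, y
typing: the term checks, with type Int
ordered: ✗ — y ×2 used more than once (contraction)
linear: ✗ — y ×2 used more than once (contraction)
affine: ✗ — y ×2 used more than once (contraction)
relevant: ✓ — x, y, w, v: all used, weakening unneeded
unrestricted: ✓ — simply typable at Int; W, C, E all held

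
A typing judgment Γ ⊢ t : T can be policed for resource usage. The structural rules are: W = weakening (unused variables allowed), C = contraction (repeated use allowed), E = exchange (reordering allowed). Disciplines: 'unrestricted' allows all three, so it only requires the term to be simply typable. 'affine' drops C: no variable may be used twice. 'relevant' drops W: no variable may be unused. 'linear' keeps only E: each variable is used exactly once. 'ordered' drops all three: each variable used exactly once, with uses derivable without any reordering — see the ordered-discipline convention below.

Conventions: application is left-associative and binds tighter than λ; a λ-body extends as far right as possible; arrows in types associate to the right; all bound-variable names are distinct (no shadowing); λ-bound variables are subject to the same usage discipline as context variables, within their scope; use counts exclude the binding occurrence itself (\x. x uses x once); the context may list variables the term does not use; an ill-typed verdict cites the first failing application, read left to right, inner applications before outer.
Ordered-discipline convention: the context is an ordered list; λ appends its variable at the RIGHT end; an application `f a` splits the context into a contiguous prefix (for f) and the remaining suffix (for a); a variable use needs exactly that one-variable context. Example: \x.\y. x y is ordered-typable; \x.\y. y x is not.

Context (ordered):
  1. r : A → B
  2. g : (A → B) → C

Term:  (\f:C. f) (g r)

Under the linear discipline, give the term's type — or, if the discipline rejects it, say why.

term : C
usage: r=1, g=1, f (λ-bound)=1
use order (left to right): f, g, r
typing: the term checks, with type C
all disciplines: ordered ✗, linear ✓, affine ✓, relevant ✓, unrestricted ✓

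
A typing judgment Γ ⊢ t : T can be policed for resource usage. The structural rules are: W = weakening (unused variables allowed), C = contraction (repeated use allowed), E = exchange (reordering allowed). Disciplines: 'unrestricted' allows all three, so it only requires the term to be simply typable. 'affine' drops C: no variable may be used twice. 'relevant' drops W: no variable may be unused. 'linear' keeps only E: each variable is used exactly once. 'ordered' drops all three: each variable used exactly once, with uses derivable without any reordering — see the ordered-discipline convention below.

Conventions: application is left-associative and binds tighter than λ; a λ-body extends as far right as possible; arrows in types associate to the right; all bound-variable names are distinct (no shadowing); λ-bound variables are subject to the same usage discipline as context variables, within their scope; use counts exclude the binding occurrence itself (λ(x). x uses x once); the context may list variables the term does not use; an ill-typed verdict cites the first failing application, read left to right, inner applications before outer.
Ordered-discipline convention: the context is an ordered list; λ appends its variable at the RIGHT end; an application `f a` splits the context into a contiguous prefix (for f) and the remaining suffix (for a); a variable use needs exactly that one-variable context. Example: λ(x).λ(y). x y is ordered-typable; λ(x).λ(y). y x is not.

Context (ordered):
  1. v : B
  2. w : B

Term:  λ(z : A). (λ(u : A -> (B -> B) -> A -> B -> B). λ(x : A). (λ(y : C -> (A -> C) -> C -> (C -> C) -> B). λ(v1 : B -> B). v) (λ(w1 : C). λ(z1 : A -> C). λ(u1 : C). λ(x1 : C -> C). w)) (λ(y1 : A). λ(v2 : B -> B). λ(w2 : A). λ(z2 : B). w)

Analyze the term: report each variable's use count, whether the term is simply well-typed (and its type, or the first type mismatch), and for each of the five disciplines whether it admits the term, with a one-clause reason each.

counts: v=1; w=2; z (bound)=0; u (bound)=0; x (bound)=0; y (bound)=0; v1 (bound)=0; w1 (bound)=0; z1 (bound)=0; u1 (bound)=0; x1 (bound)=0; y1 (bound)=0; v2 (bound)=0; w2 (bound)=0; z2 (bound)=0
order of uses: v, w, w
typing: well-typed — term : A -> A -> (B -> B) -> B
ordered ✗ (needs contraction — w ×2; z, u, x, y, v1, w1, z1, u1, x1, y1, v2, w2, z2 never used (weakening))
linear ✗ (needs contraction — w ×2; z, u, x, y, v1, w1, z1, u1, x1, y1, v2, w2, z2 never used (weakening))
affine ✗ (needs contraction — w ×2)
relevant ✗ (z, u, x, y, v1, w1, z1, u1, x1, y1, v2, w2, z2 never used (weakening))
unrestricted ✓ (simply typable at A -> A -> (B -> B) -> B; W, C, E all held)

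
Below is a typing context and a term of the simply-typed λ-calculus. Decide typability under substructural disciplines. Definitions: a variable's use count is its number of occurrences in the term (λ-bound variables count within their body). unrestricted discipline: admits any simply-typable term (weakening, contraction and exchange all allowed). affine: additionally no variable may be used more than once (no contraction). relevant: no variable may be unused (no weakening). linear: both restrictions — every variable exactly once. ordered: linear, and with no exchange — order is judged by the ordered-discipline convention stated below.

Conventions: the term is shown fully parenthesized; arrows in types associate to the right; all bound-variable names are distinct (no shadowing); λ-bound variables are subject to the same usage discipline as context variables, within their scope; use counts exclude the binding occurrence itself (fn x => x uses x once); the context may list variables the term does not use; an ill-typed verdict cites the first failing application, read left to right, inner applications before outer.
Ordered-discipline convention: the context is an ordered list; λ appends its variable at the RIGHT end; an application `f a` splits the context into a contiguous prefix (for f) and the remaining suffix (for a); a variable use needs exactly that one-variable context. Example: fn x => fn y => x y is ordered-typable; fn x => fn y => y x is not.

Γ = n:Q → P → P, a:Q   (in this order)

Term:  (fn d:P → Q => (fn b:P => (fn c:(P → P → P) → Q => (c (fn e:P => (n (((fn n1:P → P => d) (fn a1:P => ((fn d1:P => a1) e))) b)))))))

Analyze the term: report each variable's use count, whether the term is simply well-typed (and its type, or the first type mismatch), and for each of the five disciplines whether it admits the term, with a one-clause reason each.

variable uses: n: 1, a: 0, d (bound): 1, b (bound): 1, c (bound): 1, e (bound): 1, n1 (bound): 0, a1 (bound): 1, d1 (bound): 0
order of uses: c, n, d, a1, e, b
typing: ✓ — (P → Q) → P → ((P → P → P) → Q) → Q
ordered ✗ (a, n1, d1 left unused)
linear ✗ (a, n1, d1 left unused)
affine ✓ (n, a, d, b, c, e, n1, a1, d1: no repeats, contraction unneeded)
relevant ✗ (a, n1, d1 left unused)
unrestricted ✓ (simply typable at (P → Q) → P → ((P → P → P) → Q) → Q; W, C, E all held)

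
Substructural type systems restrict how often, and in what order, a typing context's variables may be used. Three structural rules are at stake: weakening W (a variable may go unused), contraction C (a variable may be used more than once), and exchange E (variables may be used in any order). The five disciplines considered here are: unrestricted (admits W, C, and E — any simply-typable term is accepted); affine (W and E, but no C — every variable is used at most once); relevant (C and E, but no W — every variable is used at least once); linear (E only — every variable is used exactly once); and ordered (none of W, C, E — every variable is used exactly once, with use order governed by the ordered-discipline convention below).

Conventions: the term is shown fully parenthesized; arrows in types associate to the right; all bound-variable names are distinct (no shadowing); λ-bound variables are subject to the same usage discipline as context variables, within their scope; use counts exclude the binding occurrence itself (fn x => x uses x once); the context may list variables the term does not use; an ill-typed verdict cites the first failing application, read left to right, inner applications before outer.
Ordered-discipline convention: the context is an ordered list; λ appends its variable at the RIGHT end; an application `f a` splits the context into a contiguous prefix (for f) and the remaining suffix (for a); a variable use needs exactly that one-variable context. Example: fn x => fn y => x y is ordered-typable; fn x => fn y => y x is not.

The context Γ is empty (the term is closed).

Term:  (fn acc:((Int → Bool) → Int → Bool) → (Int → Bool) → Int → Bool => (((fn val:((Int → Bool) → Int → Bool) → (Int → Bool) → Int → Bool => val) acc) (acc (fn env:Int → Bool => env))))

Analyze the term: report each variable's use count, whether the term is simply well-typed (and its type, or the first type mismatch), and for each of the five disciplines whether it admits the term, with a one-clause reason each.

use counts: acc (λ-bound): 2×, val (λ-bound): 1×, env (λ-bound): 1×
left-to-right use order: val, acc, acc, env
typing: well-typed at (((Int → Bool) → Int → Bool) → (Int → Bool) → Int → Bool) → (Int → Bool) → Int → Bool
ordered ✗ (uses contraction: acc ×2)
linear ✗ (uses contraction: acc ×2)
affine ✗ (uses contraction: acc ×2)
relevant ✓ (none of acc, val, env goes unused)
unrestricted ✓ (type-checks ((((Int → Bool) → Int → Bool) → (Int → Bool) → Int → Bool) → (Int → Bool) → Int → Bool) and nothing is barred)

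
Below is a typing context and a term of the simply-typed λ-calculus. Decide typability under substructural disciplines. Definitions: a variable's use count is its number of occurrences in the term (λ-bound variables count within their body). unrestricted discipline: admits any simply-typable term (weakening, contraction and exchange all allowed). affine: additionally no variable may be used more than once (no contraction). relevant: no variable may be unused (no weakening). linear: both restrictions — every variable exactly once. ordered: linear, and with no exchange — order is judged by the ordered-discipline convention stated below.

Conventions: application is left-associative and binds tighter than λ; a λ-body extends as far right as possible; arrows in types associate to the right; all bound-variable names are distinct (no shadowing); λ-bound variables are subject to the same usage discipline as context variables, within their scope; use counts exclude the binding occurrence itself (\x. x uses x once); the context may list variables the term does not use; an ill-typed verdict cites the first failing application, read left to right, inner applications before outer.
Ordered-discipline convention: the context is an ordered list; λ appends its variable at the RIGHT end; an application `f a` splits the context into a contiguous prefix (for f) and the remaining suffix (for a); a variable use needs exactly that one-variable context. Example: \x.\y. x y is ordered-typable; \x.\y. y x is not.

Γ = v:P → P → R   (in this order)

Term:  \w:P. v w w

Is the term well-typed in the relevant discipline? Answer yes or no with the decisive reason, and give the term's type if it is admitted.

yes — every one of v, w appears; term : P → R
usage: v=1, w [bound]=2
order of uses: v, w, w
typing: the term checks, with type P → R
across the five disciplines: ordered ✗, linear ✗, affine ✗, relevant ✓, unrestricted ✓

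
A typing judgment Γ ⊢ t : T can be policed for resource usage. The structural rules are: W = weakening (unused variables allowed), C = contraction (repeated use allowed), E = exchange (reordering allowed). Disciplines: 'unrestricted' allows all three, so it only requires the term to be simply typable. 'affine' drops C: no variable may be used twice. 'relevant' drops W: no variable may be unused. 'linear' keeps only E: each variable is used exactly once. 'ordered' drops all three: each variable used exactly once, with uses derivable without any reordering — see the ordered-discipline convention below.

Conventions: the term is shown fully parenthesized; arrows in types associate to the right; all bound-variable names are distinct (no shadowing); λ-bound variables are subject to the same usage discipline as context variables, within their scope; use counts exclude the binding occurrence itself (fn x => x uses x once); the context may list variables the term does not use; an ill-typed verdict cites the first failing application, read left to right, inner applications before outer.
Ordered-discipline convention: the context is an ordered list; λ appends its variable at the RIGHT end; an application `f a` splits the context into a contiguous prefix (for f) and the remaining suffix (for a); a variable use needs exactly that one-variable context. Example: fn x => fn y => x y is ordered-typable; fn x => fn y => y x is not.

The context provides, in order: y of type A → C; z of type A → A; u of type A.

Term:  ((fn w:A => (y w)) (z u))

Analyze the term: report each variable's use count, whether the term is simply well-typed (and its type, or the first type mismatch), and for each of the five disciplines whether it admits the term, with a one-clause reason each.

variable uses: y: 1, z: 1, u: 1, w (bound): 1
left-to-right use order: y, w, z, u
typing: ✓ — C
ordered: ✓, y, z, u, w: once each, no exchange needed
linear: ✓, single use per variable (y, z, u, w)
affine: ✓, none of y, z, u, w used more than once
relevant: ✓, every one of y, z, u, w appears
unrestricted: ✓, type-checks (C) and nothing is barred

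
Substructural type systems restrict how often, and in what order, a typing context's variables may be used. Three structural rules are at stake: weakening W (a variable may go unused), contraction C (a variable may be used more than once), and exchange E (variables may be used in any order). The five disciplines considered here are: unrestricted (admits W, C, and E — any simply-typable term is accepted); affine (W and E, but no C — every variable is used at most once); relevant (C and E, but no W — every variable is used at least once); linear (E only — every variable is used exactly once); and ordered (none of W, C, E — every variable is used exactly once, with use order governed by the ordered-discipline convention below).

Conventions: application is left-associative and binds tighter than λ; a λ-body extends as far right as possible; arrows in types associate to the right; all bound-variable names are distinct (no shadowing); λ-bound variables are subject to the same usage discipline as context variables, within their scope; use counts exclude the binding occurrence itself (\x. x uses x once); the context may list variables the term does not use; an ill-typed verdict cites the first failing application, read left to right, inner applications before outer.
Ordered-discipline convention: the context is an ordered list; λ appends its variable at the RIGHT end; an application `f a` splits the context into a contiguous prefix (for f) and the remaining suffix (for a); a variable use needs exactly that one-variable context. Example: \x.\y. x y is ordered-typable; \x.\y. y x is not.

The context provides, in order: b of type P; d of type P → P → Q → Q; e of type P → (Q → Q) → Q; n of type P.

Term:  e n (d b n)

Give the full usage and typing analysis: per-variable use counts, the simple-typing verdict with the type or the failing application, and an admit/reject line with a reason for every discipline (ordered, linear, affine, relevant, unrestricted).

counts: b: 1×; d: 1×; e: 1×; n: 2×
left-to-right use order: e, n, d, b, n
typing: well-typed — term : Q
ordered ✗ (needs contraction — n ×2)
linear ✗ (needs contraction — n ×2)
affine ✗ (needs contraction — n ×2)
relevant ✓ (b, d, e, n: all used, weakening unneeded)
unrestricted ✓ (well-typed at Q; no restrictions here)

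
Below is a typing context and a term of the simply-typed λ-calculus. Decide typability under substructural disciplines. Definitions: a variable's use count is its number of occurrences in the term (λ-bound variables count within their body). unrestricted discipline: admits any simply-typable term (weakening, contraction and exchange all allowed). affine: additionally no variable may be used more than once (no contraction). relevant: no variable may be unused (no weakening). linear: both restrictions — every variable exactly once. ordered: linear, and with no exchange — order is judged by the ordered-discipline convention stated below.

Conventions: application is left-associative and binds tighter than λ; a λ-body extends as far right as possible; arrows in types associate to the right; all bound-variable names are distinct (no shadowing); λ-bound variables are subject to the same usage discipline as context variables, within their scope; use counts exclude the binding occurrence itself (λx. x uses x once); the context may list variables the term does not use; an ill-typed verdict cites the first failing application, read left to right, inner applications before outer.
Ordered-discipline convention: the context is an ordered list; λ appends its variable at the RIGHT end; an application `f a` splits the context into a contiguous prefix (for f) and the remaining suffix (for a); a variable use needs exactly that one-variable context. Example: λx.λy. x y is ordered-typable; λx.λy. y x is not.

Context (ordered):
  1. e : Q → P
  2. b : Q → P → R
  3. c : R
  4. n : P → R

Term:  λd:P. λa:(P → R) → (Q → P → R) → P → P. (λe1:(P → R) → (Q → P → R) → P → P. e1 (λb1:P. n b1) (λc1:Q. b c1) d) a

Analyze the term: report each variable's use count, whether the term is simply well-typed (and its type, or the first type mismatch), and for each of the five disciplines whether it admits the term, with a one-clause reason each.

use counts: e ×0, b ×1, c ×0, n ×1, d (λ-bound) ×1, a (λ-bound) ×1, e1 (λ-bound) ×1, b1 (λ-bound) ×1, c1 (λ-bound) ×1
uses in reading order: e1, n, b1, b, c1, d, a
typing: the term checks, with type P → ((P → R) → (Q → P → R) → P → P) → P
ordered: ✗, e, c never used (weakening)
linear: ✗, e, c never used (weakening)
affine: ✓, e, b, c, n, d, a, e1, b1, c1: no repeats, contraction unneeded
relevant: ✗, e, c never used (weakening)
unrestricted: ✓, well-typed at P → ((P → R) → (Q → P → R) → P → P) → P; no restrictions here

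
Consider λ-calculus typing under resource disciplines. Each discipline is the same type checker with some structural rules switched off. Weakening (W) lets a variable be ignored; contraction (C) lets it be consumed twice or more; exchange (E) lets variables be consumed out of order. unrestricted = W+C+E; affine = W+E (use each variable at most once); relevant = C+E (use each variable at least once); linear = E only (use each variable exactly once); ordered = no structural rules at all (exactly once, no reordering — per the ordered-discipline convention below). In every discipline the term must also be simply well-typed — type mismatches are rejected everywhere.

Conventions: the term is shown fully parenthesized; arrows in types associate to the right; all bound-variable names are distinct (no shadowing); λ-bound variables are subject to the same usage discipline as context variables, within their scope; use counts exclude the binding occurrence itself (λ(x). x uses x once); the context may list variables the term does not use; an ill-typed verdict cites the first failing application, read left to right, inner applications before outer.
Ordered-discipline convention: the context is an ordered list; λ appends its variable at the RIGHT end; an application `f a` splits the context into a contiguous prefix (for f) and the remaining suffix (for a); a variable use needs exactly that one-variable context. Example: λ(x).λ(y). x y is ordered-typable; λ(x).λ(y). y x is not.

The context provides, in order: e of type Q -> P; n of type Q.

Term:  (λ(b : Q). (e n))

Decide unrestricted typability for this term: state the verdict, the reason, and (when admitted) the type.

yes — simply typable at Q -> P; W, C, E all held; term : Q -> P
counts: e: 1; n: 1; b (bound): 0
use order (left to right): e, n
typing: well-typed at Q -> P
all disciplines: ordered ✗ | linear ✗ | affine ✓ | relevant ✗ | unrestricted ✓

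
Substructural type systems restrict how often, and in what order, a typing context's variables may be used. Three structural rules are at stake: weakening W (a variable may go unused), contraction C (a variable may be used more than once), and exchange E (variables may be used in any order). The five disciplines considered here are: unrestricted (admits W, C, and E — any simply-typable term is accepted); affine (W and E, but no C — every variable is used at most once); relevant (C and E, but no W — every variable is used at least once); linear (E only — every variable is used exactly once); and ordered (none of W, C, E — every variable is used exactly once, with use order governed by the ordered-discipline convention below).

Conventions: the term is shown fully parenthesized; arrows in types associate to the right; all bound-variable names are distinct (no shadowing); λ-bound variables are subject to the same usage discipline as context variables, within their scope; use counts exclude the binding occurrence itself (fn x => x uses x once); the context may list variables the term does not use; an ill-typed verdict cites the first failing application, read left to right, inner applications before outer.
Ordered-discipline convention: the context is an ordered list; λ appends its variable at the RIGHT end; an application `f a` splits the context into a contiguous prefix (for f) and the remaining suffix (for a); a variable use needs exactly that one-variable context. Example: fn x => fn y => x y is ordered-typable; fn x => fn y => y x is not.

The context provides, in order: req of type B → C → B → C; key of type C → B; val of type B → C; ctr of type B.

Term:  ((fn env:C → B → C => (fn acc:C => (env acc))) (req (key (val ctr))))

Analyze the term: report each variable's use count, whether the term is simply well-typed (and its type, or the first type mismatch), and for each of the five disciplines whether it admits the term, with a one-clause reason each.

variable uses: req ×1; key ×1; val ×1; ctr ×1; env (bound) ×1; acc (bound) ×1
order of uses: env, acc, req, key, val, ctr
typing: well-typed — term : C → B → C
ordered ✓ (req, key, val, ctr, env, acc: once each, no exchange needed)
linear ✓ (single use per variable (req, key, val, ctr, env, acc))
affine ✓ (at most one use each (req, key, val, ctr, env, acc))
relevant ✓ (every one of req, key, val, ctr, env, acc appears)
unrestricted ✓ (well-typed at C → B → C; no restrictions here)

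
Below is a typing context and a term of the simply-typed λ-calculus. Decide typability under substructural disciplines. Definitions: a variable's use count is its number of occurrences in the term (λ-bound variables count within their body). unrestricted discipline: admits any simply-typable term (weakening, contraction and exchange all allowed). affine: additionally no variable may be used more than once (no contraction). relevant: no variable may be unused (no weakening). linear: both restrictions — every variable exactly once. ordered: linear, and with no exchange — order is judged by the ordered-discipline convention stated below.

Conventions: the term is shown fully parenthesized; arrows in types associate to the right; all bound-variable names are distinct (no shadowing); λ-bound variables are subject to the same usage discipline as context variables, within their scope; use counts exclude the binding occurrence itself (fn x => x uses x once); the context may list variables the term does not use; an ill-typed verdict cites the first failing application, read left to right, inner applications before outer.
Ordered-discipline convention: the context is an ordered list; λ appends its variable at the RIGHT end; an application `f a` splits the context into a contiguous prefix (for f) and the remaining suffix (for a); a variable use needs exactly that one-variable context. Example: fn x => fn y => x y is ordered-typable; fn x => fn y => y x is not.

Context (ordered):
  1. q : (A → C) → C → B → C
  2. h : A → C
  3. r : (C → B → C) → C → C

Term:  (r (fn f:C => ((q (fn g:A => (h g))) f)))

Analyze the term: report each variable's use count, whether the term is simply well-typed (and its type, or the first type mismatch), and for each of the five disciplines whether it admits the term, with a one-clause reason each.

variable uses: q=1; h=1; r=1; f [bound]=1; g [bound]=1
use order (left to right): r, q, h, g, f
typing: well-typed — term : C → C
ordered ✗ (no ordered split (uses run r, q, h, g, f))
linear ✓ (single use per variable (q, h, r, f, g))
affine ✓ (no duplicate uses among q, h, r, f, g)
relevant ✓ (at least one use each (q, h, r, f, g))
unrestricted ✓ (simply typable at C → C; W, C, E all held)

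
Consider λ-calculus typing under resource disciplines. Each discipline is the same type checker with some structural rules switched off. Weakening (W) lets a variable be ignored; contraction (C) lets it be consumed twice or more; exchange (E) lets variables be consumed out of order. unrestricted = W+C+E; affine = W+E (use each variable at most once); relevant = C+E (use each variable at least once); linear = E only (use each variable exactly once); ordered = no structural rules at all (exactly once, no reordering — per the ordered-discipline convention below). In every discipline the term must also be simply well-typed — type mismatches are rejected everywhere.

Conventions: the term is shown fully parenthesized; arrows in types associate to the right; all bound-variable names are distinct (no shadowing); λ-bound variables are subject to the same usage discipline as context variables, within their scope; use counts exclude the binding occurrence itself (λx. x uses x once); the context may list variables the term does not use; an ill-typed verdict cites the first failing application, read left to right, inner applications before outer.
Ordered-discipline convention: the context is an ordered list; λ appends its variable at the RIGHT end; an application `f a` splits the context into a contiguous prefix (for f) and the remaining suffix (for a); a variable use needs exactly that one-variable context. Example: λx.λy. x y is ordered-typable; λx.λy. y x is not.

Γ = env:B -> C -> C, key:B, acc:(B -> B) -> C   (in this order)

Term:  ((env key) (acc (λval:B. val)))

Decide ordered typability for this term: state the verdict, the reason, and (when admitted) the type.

yes — env, key, acc, val: once each, no exchange needed; term : C
counts: env=1, key=1, acc=1, val (λ-bound)=1
use order (left to right): env, key, acc, val
typing: the term checks, with type C
across the five disciplines: ordered ✓, linear ✓, affine ✓, relevant ✓, unrestricted ✓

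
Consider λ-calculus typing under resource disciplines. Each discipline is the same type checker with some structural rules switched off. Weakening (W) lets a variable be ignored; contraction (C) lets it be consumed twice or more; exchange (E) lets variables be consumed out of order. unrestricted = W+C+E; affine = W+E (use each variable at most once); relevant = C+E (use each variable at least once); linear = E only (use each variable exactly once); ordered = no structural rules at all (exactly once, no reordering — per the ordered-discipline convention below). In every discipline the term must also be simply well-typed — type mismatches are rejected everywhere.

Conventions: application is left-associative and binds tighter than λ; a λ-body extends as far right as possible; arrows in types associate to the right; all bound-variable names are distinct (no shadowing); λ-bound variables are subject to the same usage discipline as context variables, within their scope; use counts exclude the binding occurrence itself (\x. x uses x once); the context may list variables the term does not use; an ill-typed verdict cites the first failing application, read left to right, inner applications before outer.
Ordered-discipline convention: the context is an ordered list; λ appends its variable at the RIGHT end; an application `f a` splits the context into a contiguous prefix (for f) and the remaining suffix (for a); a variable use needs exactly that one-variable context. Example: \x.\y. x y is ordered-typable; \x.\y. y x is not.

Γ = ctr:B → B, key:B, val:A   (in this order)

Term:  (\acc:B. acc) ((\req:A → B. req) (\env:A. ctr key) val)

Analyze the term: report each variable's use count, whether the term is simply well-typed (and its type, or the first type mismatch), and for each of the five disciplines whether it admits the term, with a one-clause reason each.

usage: ctr=1; key=1; val=1; acc [bound]=1; req [bound]=1; env [bound]=0
uses in reading order: acc, req, ctr, key, val
typing: well-typed — term : B
ordered: ✗ — needs weakening: env unused
linear: ✗ — needs weakening: env unused
affine: ✓ — none of ctr, key, val, acc, req, env used more than once
relevant: ✗ — needs weakening: env unused
unrestricted: ✓ — type-checks (B) and nothing is barred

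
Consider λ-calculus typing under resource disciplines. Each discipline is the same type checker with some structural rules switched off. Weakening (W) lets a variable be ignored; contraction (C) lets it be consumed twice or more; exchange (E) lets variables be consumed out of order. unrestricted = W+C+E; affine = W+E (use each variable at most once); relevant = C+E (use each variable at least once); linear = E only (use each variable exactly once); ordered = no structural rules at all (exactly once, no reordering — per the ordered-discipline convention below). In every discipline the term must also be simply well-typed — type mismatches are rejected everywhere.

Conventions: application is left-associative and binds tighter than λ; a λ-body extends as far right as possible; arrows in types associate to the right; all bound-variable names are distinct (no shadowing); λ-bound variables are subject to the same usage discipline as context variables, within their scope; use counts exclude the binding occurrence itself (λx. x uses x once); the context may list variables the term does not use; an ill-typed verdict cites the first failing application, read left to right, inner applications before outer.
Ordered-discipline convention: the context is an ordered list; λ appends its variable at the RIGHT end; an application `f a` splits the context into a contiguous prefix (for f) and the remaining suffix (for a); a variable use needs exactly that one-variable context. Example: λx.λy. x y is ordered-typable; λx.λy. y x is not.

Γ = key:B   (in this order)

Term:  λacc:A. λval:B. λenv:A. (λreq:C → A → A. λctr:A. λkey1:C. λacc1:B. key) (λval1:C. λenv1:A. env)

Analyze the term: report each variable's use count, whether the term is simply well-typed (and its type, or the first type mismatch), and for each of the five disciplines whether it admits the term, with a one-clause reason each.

counts: key=1; acc (λ-bound)=0; val (λ-bound)=0; env (λ-bound)=1; req (λ-bound)=0; ctr (λ-bound)=0; key1 (λ-bound)=0; acc1 (λ-bound)=0; val1 (λ-bound)=0; env1 (λ-bound)=0
uses in reading order: key, env
typing: ✓ — A → B → A → A → C → B → B
ordered: ✗, unused: acc, val, req, ctr, key1, acc1, val1, env1 — weakening required
linear: ✗, unused: acc, val, req, ctr, key1, acc1, val1, env1 — weakening required
affine: ✓, at most one use each (key, acc, val, env, req, ctr, key1, acc1, val1, env1)
relevant: ✗, unused: acc, val, req, ctr, key1, acc1, val1, env1 — weakening required
unrestricted: ✓, well-typed at A → B → A → A → C → B → B; no restrictions here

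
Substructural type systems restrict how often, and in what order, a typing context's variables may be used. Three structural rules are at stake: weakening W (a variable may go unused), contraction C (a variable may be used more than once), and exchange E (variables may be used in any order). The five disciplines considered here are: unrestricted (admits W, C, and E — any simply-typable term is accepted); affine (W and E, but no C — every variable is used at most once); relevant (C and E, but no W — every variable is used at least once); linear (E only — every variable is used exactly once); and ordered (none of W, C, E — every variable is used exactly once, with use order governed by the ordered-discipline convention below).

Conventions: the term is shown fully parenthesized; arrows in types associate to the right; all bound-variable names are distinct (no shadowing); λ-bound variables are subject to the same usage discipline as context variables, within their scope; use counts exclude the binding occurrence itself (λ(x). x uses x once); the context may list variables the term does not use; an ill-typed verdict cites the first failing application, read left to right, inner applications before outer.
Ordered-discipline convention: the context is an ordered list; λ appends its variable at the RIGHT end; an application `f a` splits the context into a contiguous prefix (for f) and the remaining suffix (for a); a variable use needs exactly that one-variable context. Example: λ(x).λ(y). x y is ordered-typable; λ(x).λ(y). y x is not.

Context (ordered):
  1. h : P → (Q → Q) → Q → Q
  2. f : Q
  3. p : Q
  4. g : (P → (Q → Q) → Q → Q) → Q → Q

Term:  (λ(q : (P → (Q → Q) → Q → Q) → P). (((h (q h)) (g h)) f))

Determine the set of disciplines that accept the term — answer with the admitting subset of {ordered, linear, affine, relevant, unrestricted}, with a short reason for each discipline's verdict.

accepted by: unrestricted
use counts: h: 3×; f: 1×; p: 0×; g: 1×; q (λ-bound): 1×
use order (left to right): h, q, h, g, h, f
typing: ✓ — ((P → (Q → Q) → Q → Q) → P) → Q
ordered: ✗, repeated use of h ×3; unused: p — weakening required
linear: ✗, repeated use of h ×3; unused: p — weakening required
affine: ✗, repeated use of h ×3
relevant: ✗, unused: p — weakening required
unrestricted: ✓, type-checks (((P → (Q → Q) → Q → Q) → P) → Q) and nothing is barred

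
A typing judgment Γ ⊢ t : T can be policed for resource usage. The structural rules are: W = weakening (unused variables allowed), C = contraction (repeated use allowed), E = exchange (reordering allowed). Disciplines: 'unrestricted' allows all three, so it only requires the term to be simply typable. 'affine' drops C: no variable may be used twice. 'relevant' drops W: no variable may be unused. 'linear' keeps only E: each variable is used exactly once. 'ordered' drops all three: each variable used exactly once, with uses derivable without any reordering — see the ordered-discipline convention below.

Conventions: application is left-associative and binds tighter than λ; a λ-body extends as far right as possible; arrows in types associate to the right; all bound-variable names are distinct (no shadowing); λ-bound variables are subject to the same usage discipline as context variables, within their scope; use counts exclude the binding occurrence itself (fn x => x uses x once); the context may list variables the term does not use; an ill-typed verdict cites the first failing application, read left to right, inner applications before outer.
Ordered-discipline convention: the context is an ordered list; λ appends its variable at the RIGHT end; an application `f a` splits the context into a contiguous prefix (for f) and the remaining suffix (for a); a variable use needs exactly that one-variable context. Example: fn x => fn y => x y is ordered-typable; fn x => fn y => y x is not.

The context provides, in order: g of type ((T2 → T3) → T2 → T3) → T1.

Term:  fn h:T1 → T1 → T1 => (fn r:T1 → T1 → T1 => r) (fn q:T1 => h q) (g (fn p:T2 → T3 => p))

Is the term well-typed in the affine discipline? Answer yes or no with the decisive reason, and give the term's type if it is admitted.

yes — no duplicate uses among g, h, r, q, p; term : (T1 → T1 → T1) → T1 → T1
counts: g: 1×; h [bound]: 1×; r [bound]: 1×; q [bound]: 1×; p [bound]: 1×
uses in reading order: r, h, q, g, p
typing: the term checks, with type (T1 → T1 → T1) → T1 → T1
across the five disciplines: ordered ✗ · linear ✓ · affine ✓ · relevant ✓ · unrestricted ✓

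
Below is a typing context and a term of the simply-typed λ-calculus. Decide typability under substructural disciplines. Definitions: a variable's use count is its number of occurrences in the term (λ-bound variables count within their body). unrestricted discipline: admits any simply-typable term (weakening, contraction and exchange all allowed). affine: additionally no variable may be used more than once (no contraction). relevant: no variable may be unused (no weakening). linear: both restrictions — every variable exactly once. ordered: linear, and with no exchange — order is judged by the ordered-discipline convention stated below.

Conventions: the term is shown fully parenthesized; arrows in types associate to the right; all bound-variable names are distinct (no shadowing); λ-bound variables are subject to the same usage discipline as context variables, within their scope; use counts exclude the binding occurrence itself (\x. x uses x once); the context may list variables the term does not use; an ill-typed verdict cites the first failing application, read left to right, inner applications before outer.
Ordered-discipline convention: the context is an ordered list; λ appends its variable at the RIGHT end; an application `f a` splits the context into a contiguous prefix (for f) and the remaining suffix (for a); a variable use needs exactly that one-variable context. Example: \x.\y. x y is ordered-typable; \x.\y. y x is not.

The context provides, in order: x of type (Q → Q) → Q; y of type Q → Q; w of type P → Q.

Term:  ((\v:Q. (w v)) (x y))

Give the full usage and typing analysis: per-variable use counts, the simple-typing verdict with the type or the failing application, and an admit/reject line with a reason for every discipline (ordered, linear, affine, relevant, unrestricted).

variable uses: x: 1×; y: 1×; w: 1×; v (λ-bound): 1×
left-to-right use order: w, v, x, y
typing: ill-typed: argument of type Q where P is required
ordered ✗ (the type mismatch rejects it)
linear ✗ (not simply typable)
affine ✗ (fails simple typing)
relevant ✗ (a type mismatch blocks all five)
unrestricted ✗ (the type mismatch rejects it)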